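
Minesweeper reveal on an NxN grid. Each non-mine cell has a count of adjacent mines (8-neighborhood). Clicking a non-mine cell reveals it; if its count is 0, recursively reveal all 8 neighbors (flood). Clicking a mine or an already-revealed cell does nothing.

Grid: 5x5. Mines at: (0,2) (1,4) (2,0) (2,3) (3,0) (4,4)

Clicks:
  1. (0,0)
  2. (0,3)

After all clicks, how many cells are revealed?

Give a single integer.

Answer: 5

Derivation:
Click 1 (0,0) count=0: revealed 4 new [(0,0) (0,1) (1,0) (1,1)] -> total=4
Click 2 (0,3) count=2: revealed 1 new [(0,3)] -> total=5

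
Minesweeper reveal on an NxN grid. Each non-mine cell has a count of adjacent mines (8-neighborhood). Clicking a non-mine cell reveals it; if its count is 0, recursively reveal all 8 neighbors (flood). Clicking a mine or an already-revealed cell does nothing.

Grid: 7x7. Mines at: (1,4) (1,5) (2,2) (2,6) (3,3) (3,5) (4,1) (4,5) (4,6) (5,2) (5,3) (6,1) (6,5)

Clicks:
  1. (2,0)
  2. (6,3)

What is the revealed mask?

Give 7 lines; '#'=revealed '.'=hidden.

Click 1 (2,0) count=0: revealed 12 new [(0,0) (0,1) (0,2) (0,3) (1,0) (1,1) (1,2) (1,3) (2,0) (2,1) (3,0) (3,1)] -> total=12
Click 2 (6,3) count=2: revealed 1 new [(6,3)] -> total=13

Answer: ####...
####...
##.....
##.....
.......
.......
...#...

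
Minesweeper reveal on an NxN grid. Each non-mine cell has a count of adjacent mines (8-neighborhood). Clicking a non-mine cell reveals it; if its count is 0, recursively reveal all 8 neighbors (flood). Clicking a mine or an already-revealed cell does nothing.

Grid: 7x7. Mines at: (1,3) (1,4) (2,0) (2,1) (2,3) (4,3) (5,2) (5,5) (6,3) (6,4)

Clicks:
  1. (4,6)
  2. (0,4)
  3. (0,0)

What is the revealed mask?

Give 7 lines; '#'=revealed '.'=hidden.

Answer: ###.#..
###....
.......
.......
......#
.......
.......

Derivation:
Click 1 (4,6) count=1: revealed 1 new [(4,6)] -> total=1
Click 2 (0,4) count=2: revealed 1 new [(0,4)] -> total=2
Click 3 (0,0) count=0: revealed 6 new [(0,0) (0,1) (0,2) (1,0) (1,1) (1,2)] -> total=8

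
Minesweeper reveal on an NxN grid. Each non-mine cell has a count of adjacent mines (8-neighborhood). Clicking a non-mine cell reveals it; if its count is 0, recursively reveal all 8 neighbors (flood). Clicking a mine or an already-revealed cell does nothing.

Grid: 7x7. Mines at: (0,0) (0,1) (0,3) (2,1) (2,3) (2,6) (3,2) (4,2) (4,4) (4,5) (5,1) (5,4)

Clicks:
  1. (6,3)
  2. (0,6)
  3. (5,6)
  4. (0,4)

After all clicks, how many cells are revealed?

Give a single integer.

Click 1 (6,3) count=1: revealed 1 new [(6,3)] -> total=1
Click 2 (0,6) count=0: revealed 6 new [(0,4) (0,5) (0,6) (1,4) (1,5) (1,6)] -> total=7
Click 3 (5,6) count=1: revealed 1 new [(5,6)] -> total=8
Click 4 (0,4) count=1: revealed 0 new [(none)] -> total=8

Answer: 8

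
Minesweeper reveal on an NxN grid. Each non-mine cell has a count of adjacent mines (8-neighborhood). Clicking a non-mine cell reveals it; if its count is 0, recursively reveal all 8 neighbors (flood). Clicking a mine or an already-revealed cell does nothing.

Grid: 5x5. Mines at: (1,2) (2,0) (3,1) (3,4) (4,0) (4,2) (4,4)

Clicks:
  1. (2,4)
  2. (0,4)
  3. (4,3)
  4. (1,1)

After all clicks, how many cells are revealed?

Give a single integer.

Click 1 (2,4) count=1: revealed 1 new [(2,4)] -> total=1
Click 2 (0,4) count=0: revealed 5 new [(0,3) (0,4) (1,3) (1,4) (2,3)] -> total=6
Click 3 (4,3) count=3: revealed 1 new [(4,3)] -> total=7
Click 4 (1,1) count=2: revealed 1 new [(1,1)] -> total=8

Answer: 8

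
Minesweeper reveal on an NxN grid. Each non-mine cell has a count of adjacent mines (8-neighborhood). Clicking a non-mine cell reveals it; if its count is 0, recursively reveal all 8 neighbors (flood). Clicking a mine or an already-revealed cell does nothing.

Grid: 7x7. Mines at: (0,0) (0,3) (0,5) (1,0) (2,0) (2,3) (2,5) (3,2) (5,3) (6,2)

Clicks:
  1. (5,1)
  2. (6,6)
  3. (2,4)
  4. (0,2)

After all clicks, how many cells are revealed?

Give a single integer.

Answer: 15

Derivation:
Click 1 (5,1) count=1: revealed 1 new [(5,1)] -> total=1
Click 2 (6,6) count=0: revealed 12 new [(3,4) (3,5) (3,6) (4,4) (4,5) (4,6) (5,4) (5,5) (5,6) (6,4) (6,5) (6,6)] -> total=13
Click 3 (2,4) count=2: revealed 1 new [(2,4)] -> total=14
Click 4 (0,2) count=1: revealed 1 new [(0,2)] -> total=15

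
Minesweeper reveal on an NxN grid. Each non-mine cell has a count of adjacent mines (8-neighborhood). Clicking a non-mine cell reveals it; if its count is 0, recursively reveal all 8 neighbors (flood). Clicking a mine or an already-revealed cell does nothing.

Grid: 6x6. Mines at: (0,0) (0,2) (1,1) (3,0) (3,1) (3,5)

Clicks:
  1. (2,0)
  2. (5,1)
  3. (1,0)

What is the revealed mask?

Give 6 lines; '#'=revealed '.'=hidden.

Answer: ...###
#.####
#.####
..###.
######
######

Derivation:
Click 1 (2,0) count=3: revealed 1 new [(2,0)] -> total=1
Click 2 (5,1) count=0: revealed 26 new [(0,3) (0,4) (0,5) (1,2) (1,3) (1,4) (1,5) (2,2) (2,3) (2,4) (2,5) (3,2) (3,3) (3,4) (4,0) (4,1) (4,2) (4,3) (4,4) (4,5) (5,0) (5,1) (5,2) (5,3) (5,4) (5,5)] -> total=27
Click 3 (1,0) count=2: revealed 1 new [(1,0)] -> total=28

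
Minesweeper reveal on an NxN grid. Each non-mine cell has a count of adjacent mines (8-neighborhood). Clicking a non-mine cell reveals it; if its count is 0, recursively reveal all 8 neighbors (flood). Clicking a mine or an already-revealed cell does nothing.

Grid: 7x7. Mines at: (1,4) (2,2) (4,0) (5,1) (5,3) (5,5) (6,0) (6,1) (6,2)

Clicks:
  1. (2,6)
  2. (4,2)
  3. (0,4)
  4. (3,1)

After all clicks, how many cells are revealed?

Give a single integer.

Answer: 19

Derivation:
Click 1 (2,6) count=0: revealed 16 new [(0,5) (0,6) (1,5) (1,6) (2,3) (2,4) (2,5) (2,6) (3,3) (3,4) (3,5) (3,6) (4,3) (4,4) (4,5) (4,6)] -> total=16
Click 2 (4,2) count=2: revealed 1 new [(4,2)] -> total=17
Click 3 (0,4) count=1: revealed 1 new [(0,4)] -> total=18
Click 4 (3,1) count=2: revealed 1 new [(3,1)] -> total=19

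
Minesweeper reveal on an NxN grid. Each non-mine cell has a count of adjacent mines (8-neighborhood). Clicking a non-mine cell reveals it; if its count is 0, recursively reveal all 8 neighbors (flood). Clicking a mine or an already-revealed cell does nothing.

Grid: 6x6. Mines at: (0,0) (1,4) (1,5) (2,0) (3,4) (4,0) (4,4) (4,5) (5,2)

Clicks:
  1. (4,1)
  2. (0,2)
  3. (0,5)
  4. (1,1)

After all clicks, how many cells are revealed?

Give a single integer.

Answer: 16

Derivation:
Click 1 (4,1) count=2: revealed 1 new [(4,1)] -> total=1
Click 2 (0,2) count=0: revealed 14 new [(0,1) (0,2) (0,3) (1,1) (1,2) (1,3) (2,1) (2,2) (2,3) (3,1) (3,2) (3,3) (4,2) (4,3)] -> total=15
Click 3 (0,5) count=2: revealed 1 new [(0,5)] -> total=16
Click 4 (1,1) count=2: revealed 0 new [(none)] -> total=16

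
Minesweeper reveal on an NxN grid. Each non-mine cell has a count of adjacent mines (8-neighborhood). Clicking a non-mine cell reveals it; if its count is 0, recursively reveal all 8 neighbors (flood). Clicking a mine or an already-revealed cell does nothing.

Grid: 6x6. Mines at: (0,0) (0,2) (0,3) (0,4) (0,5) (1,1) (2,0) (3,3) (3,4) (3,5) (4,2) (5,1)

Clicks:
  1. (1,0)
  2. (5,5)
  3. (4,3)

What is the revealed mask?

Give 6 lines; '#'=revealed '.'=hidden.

Click 1 (1,0) count=3: revealed 1 new [(1,0)] -> total=1
Click 2 (5,5) count=0: revealed 6 new [(4,3) (4,4) (4,5) (5,3) (5,4) (5,5)] -> total=7
Click 3 (4,3) count=3: revealed 0 new [(none)] -> total=7

Answer: ......
#.....
......
......
...###
...###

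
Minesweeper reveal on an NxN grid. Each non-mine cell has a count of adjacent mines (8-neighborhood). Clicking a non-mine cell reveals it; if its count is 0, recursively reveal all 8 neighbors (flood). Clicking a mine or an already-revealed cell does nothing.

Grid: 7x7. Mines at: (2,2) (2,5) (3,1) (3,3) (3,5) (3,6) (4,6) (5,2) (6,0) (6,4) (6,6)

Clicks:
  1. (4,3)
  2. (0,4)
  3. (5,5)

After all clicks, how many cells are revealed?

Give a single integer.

Click 1 (4,3) count=2: revealed 1 new [(4,3)] -> total=1
Click 2 (0,4) count=0: revealed 16 new [(0,0) (0,1) (0,2) (0,3) (0,4) (0,5) (0,6) (1,0) (1,1) (1,2) (1,3) (1,4) (1,5) (1,6) (2,0) (2,1)] -> total=17
Click 3 (5,5) count=3: revealed 1 new [(5,5)] -> total=18

Answer: 18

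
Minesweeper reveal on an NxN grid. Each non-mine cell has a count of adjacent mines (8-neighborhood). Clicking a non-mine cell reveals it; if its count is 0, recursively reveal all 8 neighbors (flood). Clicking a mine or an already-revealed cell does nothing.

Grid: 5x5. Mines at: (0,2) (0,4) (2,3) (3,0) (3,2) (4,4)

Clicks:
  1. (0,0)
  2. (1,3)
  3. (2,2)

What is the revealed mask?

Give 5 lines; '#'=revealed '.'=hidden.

Click 1 (0,0) count=0: revealed 6 new [(0,0) (0,1) (1,0) (1,1) (2,0) (2,1)] -> total=6
Click 2 (1,3) count=3: revealed 1 new [(1,3)] -> total=7
Click 3 (2,2) count=2: revealed 1 new [(2,2)] -> total=8

Answer: ##...
##.#.
###..
.....
.....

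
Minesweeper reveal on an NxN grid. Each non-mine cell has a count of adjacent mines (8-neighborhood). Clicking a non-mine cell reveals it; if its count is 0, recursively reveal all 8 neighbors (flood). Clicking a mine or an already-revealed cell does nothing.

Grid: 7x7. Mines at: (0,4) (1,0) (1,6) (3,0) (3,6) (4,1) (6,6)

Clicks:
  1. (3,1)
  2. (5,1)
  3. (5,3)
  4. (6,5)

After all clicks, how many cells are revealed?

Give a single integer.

Click 1 (3,1) count=2: revealed 1 new [(3,1)] -> total=1
Click 2 (5,1) count=1: revealed 1 new [(5,1)] -> total=2
Click 3 (5,3) count=0: revealed 32 new [(0,1) (0,2) (0,3) (1,1) (1,2) (1,3) (1,4) (1,5) (2,1) (2,2) (2,3) (2,4) (2,5) (3,2) (3,3) (3,4) (3,5) (4,2) (4,3) (4,4) (4,5) (5,0) (5,2) (5,3) (5,4) (5,5) (6,0) (6,1) (6,2) (6,3) (6,4) (6,5)] -> total=34
Click 4 (6,5) count=1: revealed 0 new [(none)] -> total=34

Answer: 34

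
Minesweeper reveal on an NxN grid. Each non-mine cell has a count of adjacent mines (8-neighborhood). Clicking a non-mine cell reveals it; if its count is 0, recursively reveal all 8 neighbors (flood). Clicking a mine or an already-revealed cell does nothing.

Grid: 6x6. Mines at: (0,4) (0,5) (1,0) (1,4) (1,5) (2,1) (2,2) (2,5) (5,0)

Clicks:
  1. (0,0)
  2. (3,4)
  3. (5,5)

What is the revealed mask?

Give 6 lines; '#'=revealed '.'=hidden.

Click 1 (0,0) count=1: revealed 1 new [(0,0)] -> total=1
Click 2 (3,4) count=1: revealed 1 new [(3,4)] -> total=2
Click 3 (5,5) count=0: revealed 14 new [(3,1) (3,2) (3,3) (3,5) (4,1) (4,2) (4,3) (4,4) (4,5) (5,1) (5,2) (5,3) (5,4) (5,5)] -> total=16

Answer: #.....
......
......
.#####
.#####
.#####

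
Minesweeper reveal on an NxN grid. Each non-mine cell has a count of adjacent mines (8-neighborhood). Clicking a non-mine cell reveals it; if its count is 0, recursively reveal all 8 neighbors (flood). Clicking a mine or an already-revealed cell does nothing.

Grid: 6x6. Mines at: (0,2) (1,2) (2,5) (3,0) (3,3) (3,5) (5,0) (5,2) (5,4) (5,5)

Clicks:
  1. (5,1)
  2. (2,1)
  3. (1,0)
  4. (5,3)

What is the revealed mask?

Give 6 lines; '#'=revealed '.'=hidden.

Click 1 (5,1) count=2: revealed 1 new [(5,1)] -> total=1
Click 2 (2,1) count=2: revealed 1 new [(2,1)] -> total=2
Click 3 (1,0) count=0: revealed 5 new [(0,0) (0,1) (1,0) (1,1) (2,0)] -> total=7
Click 4 (5,3) count=2: revealed 1 new [(5,3)] -> total=8

Answer: ##....
##....
##....
......
......
.#.#..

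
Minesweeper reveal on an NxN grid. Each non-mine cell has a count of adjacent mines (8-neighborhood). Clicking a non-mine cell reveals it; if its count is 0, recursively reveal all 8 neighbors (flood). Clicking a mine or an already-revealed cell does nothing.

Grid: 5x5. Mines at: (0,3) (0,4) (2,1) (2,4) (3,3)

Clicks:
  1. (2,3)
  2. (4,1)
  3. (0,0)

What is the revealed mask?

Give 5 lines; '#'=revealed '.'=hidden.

Click 1 (2,3) count=2: revealed 1 new [(2,3)] -> total=1
Click 2 (4,1) count=0: revealed 6 new [(3,0) (3,1) (3,2) (4,0) (4,1) (4,2)] -> total=7
Click 3 (0,0) count=0: revealed 6 new [(0,0) (0,1) (0,2) (1,0) (1,1) (1,2)] -> total=13

Answer: ###..
###..
...#.
###..
###..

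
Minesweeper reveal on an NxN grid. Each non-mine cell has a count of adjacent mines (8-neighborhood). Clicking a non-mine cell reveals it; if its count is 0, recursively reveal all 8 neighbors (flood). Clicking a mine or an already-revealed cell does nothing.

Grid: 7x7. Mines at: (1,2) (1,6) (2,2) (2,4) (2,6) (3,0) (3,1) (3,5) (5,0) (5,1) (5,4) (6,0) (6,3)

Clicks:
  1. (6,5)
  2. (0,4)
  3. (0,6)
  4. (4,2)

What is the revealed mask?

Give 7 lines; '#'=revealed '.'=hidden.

Click 1 (6,5) count=1: revealed 1 new [(6,5)] -> total=1
Click 2 (0,4) count=0: revealed 6 new [(0,3) (0,4) (0,5) (1,3) (1,4) (1,5)] -> total=7
Click 3 (0,6) count=1: revealed 1 new [(0,6)] -> total=8
Click 4 (4,2) count=2: revealed 1 new [(4,2)] -> total=9

Answer: ...####
...###.
.......
.......
..#....
.......
.....#.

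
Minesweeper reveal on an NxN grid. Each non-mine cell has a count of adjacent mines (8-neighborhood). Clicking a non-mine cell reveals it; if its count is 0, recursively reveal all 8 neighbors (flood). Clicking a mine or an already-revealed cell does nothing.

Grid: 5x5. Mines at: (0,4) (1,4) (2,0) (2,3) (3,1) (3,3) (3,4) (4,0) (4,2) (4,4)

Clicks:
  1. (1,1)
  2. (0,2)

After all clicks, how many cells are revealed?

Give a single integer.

Answer: 8

Derivation:
Click 1 (1,1) count=1: revealed 1 new [(1,1)] -> total=1
Click 2 (0,2) count=0: revealed 7 new [(0,0) (0,1) (0,2) (0,3) (1,0) (1,2) (1,3)] -> total=8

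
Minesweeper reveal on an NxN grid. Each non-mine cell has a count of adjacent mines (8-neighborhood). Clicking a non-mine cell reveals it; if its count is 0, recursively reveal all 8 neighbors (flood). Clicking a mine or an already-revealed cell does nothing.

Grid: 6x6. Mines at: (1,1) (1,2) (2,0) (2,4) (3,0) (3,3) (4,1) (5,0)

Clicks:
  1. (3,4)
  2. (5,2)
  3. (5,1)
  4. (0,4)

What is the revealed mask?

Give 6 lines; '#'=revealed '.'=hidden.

Answer: ...###
...###
......
....#.
......
.##...

Derivation:
Click 1 (3,4) count=2: revealed 1 new [(3,4)] -> total=1
Click 2 (5,2) count=1: revealed 1 new [(5,2)] -> total=2
Click 3 (5,1) count=2: revealed 1 new [(5,1)] -> total=3
Click 4 (0,4) count=0: revealed 6 new [(0,3) (0,4) (0,5) (1,3) (1,4) (1,5)] -> total=9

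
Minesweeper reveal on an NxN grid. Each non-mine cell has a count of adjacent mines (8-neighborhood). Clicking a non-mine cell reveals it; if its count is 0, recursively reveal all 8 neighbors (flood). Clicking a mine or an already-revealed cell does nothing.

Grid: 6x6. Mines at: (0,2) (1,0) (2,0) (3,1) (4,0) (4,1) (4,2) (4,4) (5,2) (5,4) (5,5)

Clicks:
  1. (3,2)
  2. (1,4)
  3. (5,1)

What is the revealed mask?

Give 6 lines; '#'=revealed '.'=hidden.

Answer: ...###
..####
..####
..####
......
.#....

Derivation:
Click 1 (3,2) count=3: revealed 1 new [(3,2)] -> total=1
Click 2 (1,4) count=0: revealed 14 new [(0,3) (0,4) (0,5) (1,2) (1,3) (1,4) (1,5) (2,2) (2,3) (2,4) (2,5) (3,3) (3,4) (3,5)] -> total=15
Click 3 (5,1) count=4: revealed 1 new [(5,1)] -> total=16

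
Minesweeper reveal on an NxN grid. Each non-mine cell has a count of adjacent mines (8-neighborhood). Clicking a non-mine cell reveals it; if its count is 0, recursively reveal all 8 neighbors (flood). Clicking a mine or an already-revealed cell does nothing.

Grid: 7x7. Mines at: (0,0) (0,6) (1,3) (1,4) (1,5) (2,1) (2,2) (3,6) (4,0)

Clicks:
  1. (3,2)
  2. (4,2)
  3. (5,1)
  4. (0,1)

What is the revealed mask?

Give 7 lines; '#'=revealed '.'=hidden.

Click 1 (3,2) count=2: revealed 1 new [(3,2)] -> total=1
Click 2 (4,2) count=0: revealed 27 new [(2,3) (2,4) (2,5) (3,1) (3,3) (3,4) (3,5) (4,1) (4,2) (4,3) (4,4) (4,5) (4,6) (5,0) (5,1) (5,2) (5,3) (5,4) (5,5) (5,6) (6,0) (6,1) (6,2) (6,3) (6,4) (6,5) (6,6)] -> total=28
Click 3 (5,1) count=1: revealed 0 new [(none)] -> total=28
Click 4 (0,1) count=1: revealed 1 new [(0,1)] -> total=29

Answer: .#.....
.......
...###.
.#####.
.######
#######
#######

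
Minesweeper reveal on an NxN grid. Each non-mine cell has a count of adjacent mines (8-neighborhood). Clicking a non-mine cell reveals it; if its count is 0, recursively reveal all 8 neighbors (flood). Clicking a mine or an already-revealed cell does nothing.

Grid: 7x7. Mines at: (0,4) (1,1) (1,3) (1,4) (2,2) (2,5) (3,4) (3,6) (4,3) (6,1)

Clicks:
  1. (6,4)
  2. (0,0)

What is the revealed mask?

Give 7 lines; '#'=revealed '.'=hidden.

Click 1 (6,4) count=0: revealed 13 new [(4,4) (4,5) (4,6) (5,2) (5,3) (5,4) (5,5) (5,6) (6,2) (6,3) (6,4) (6,5) (6,6)] -> total=13
Click 2 (0,0) count=1: revealed 1 new [(0,0)] -> total=14

Answer: #......
.......
.......
.......
....###
..#####
..#####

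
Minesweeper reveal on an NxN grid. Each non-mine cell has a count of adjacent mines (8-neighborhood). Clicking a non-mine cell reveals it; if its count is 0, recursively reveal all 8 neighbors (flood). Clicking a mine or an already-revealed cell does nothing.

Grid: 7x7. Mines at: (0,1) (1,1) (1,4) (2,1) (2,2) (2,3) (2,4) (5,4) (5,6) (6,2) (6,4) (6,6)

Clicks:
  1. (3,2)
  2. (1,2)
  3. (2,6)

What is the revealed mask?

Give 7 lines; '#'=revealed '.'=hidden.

Click 1 (3,2) count=3: revealed 1 new [(3,2)] -> total=1
Click 2 (1,2) count=5: revealed 1 new [(1,2)] -> total=2
Click 3 (2,6) count=0: revealed 10 new [(0,5) (0,6) (1,5) (1,6) (2,5) (2,6) (3,5) (3,6) (4,5) (4,6)] -> total=12

Answer: .....##
..#..##
.....##
..#..##
.....##
.......
.......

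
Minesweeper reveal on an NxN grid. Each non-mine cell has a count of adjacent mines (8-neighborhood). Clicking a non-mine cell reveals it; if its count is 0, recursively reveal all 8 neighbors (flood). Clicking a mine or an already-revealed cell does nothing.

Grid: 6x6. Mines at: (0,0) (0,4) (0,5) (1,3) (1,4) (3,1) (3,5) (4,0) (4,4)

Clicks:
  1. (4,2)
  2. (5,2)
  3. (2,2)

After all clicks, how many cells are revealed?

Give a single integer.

Answer: 7

Derivation:
Click 1 (4,2) count=1: revealed 1 new [(4,2)] -> total=1
Click 2 (5,2) count=0: revealed 5 new [(4,1) (4,3) (5,1) (5,2) (5,3)] -> total=6
Click 3 (2,2) count=2: revealed 1 new [(2,2)] -> total=7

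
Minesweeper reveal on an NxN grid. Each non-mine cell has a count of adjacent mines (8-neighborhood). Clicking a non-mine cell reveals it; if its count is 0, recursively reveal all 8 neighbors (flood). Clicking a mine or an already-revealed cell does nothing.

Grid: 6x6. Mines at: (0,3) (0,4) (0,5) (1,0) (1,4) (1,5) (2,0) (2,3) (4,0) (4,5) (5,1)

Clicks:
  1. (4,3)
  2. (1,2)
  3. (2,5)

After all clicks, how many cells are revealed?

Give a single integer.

Click 1 (4,3) count=0: revealed 9 new [(3,2) (3,3) (3,4) (4,2) (4,3) (4,4) (5,2) (5,3) (5,4)] -> total=9
Click 2 (1,2) count=2: revealed 1 new [(1,2)] -> total=10
Click 3 (2,5) count=2: revealed 1 new [(2,5)] -> total=11

Answer: 11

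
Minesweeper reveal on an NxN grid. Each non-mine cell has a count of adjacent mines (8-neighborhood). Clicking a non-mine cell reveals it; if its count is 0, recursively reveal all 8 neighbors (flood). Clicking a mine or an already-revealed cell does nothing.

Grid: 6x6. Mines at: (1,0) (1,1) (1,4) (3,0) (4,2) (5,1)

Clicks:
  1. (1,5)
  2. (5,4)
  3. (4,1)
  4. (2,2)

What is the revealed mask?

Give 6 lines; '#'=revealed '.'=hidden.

Click 1 (1,5) count=1: revealed 1 new [(1,5)] -> total=1
Click 2 (5,4) count=0: revealed 12 new [(2,3) (2,4) (2,5) (3,3) (3,4) (3,5) (4,3) (4,4) (4,5) (5,3) (5,4) (5,5)] -> total=13
Click 3 (4,1) count=3: revealed 1 new [(4,1)] -> total=14
Click 4 (2,2) count=1: revealed 1 new [(2,2)] -> total=15

Answer: ......
.....#
..####
...###
.#.###
...###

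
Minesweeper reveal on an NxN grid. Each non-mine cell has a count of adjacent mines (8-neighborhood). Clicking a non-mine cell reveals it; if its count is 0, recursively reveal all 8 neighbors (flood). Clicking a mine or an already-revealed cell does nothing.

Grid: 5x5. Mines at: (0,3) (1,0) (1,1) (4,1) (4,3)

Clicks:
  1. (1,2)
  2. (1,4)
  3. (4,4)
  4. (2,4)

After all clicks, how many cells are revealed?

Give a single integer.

Click 1 (1,2) count=2: revealed 1 new [(1,2)] -> total=1
Click 2 (1,4) count=1: revealed 1 new [(1,4)] -> total=2
Click 3 (4,4) count=1: revealed 1 new [(4,4)] -> total=3
Click 4 (2,4) count=0: revealed 7 new [(1,3) (2,2) (2,3) (2,4) (3,2) (3,3) (3,4)] -> total=10

Answer: 10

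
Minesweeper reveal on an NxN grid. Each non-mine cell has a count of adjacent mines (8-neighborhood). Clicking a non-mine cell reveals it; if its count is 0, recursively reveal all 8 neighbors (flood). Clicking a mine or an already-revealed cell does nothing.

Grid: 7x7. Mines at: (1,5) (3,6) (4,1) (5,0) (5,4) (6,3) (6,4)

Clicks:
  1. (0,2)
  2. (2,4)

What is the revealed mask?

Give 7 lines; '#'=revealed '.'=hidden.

Answer: #####..
#####..
######.
######.
..####.
.......
.......

Derivation:
Click 1 (0,2) count=0: revealed 26 new [(0,0) (0,1) (0,2) (0,3) (0,4) (1,0) (1,1) (1,2) (1,3) (1,4) (2,0) (2,1) (2,2) (2,3) (2,4) (2,5) (3,0) (3,1) (3,2) (3,3) (3,4) (3,5) (4,2) (4,3) (4,4) (4,5)] -> total=26
Click 2 (2,4) count=1: revealed 0 new [(none)] -> total=26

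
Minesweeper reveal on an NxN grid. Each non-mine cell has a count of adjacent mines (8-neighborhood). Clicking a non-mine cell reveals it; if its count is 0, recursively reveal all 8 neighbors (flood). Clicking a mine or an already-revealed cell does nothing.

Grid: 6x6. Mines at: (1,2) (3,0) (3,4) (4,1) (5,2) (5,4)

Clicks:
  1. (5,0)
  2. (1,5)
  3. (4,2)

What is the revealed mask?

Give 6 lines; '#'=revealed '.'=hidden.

Click 1 (5,0) count=1: revealed 1 new [(5,0)] -> total=1
Click 2 (1,5) count=0: revealed 9 new [(0,3) (0,4) (0,5) (1,3) (1,4) (1,5) (2,3) (2,4) (2,5)] -> total=10
Click 3 (4,2) count=2: revealed 1 new [(4,2)] -> total=11

Answer: ...###
...###
...###
......
..#...
#.....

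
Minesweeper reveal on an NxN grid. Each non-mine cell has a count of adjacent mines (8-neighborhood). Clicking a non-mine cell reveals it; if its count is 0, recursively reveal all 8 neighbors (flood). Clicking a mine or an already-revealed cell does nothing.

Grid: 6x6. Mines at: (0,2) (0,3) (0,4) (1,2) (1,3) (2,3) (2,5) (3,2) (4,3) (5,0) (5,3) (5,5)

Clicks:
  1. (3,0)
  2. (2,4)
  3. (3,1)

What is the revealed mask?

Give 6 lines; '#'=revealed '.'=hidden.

Answer: ##....
##....
##..#.
##....
##....
......

Derivation:
Click 1 (3,0) count=0: revealed 10 new [(0,0) (0,1) (1,0) (1,1) (2,0) (2,1) (3,0) (3,1) (4,0) (4,1)] -> total=10
Click 2 (2,4) count=3: revealed 1 new [(2,4)] -> total=11
Click 3 (3,1) count=1: revealed 0 new [(none)] -> total=11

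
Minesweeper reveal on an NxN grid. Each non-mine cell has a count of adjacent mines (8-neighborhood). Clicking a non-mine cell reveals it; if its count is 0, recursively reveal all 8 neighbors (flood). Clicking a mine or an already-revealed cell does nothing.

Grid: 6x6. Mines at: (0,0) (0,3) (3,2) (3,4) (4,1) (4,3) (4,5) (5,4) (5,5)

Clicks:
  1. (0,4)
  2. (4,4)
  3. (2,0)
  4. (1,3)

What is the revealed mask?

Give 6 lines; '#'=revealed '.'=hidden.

Answer: ....#.
##.#..
##....
##....
....#.
......

Derivation:
Click 1 (0,4) count=1: revealed 1 new [(0,4)] -> total=1
Click 2 (4,4) count=5: revealed 1 new [(4,4)] -> total=2
Click 3 (2,0) count=0: revealed 6 new [(1,0) (1,1) (2,0) (2,1) (3,0) (3,1)] -> total=8
Click 4 (1,3) count=1: revealed 1 new [(1,3)] -> total=9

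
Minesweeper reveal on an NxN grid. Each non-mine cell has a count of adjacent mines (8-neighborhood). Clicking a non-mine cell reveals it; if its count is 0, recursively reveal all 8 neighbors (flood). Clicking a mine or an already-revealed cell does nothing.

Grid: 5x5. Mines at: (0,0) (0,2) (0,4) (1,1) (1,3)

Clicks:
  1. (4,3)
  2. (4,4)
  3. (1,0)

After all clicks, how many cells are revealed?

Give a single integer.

Answer: 16

Derivation:
Click 1 (4,3) count=0: revealed 15 new [(2,0) (2,1) (2,2) (2,3) (2,4) (3,0) (3,1) (3,2) (3,3) (3,4) (4,0) (4,1) (4,2) (4,3) (4,4)] -> total=15
Click 2 (4,4) count=0: revealed 0 new [(none)] -> total=15
Click 3 (1,0) count=2: revealed 1 new [(1,0)] -> total=16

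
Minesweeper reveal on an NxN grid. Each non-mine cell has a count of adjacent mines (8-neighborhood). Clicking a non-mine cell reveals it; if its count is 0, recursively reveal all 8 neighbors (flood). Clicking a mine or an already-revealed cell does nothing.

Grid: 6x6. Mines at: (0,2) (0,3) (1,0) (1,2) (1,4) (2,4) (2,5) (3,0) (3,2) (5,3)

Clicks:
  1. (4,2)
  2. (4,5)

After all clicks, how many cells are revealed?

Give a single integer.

Click 1 (4,2) count=2: revealed 1 new [(4,2)] -> total=1
Click 2 (4,5) count=0: revealed 6 new [(3,4) (3,5) (4,4) (4,5) (5,4) (5,5)] -> total=7

Answer: 7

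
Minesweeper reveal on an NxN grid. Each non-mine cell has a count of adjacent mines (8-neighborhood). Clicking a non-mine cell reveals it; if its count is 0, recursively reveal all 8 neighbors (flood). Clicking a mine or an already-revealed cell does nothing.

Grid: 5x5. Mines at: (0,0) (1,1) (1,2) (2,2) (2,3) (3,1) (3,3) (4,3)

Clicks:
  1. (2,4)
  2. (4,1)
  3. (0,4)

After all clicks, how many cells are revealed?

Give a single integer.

Click 1 (2,4) count=2: revealed 1 new [(2,4)] -> total=1
Click 2 (4,1) count=1: revealed 1 new [(4,1)] -> total=2
Click 3 (0,4) count=0: revealed 4 new [(0,3) (0,4) (1,3) (1,4)] -> total=6

Answer: 6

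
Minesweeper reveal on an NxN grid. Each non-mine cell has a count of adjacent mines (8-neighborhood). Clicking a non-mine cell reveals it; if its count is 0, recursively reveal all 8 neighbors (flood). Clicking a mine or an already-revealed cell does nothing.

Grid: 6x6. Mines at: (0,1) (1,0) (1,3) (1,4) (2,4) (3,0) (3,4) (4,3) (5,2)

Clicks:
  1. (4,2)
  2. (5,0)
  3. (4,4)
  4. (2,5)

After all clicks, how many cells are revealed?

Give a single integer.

Click 1 (4,2) count=2: revealed 1 new [(4,2)] -> total=1
Click 2 (5,0) count=0: revealed 4 new [(4,0) (4,1) (5,0) (5,1)] -> total=5
Click 3 (4,4) count=2: revealed 1 new [(4,4)] -> total=6
Click 4 (2,5) count=3: revealed 1 new [(2,5)] -> total=7

Answer: 7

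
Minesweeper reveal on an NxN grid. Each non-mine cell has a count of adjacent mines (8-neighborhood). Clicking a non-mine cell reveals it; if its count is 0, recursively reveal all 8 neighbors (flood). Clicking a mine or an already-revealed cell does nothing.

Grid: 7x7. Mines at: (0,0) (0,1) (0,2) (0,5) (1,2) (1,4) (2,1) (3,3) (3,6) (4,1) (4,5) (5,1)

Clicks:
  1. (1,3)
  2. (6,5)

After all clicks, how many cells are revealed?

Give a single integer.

Click 1 (1,3) count=3: revealed 1 new [(1,3)] -> total=1
Click 2 (6,5) count=0: revealed 13 new [(4,2) (4,3) (4,4) (5,2) (5,3) (5,4) (5,5) (5,6) (6,2) (6,3) (6,4) (6,5) (6,6)] -> total=14

Answer: 14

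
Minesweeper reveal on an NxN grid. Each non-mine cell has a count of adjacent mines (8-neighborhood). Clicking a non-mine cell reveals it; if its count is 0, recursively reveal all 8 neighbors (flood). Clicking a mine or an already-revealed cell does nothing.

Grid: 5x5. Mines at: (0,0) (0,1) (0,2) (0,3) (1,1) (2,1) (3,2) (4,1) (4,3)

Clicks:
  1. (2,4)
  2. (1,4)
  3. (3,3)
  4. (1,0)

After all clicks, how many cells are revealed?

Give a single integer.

Answer: 7

Derivation:
Click 1 (2,4) count=0: revealed 6 new [(1,3) (1,4) (2,3) (2,4) (3,3) (3,4)] -> total=6
Click 2 (1,4) count=1: revealed 0 new [(none)] -> total=6
Click 3 (3,3) count=2: revealed 0 new [(none)] -> total=6
Click 4 (1,0) count=4: revealed 1 new [(1,0)] -> total=7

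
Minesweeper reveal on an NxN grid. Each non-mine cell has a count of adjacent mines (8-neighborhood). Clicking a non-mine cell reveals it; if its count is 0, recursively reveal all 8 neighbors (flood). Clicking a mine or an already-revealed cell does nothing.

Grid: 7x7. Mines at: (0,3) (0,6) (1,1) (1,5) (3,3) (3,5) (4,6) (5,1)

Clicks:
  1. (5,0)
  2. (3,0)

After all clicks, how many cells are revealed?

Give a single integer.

Click 1 (5,0) count=1: revealed 1 new [(5,0)] -> total=1
Click 2 (3,0) count=0: revealed 9 new [(2,0) (2,1) (2,2) (3,0) (3,1) (3,2) (4,0) (4,1) (4,2)] -> total=10

Answer: 10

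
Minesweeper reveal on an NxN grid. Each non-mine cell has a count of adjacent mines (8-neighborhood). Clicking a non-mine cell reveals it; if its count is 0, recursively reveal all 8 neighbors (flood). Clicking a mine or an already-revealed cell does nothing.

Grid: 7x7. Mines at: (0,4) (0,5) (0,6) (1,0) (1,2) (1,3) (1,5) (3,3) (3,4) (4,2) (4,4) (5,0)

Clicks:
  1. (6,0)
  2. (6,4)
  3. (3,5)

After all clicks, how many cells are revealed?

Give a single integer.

Click 1 (6,0) count=1: revealed 1 new [(6,0)] -> total=1
Click 2 (6,4) count=0: revealed 18 new [(2,5) (2,6) (3,5) (3,6) (4,5) (4,6) (5,1) (5,2) (5,3) (5,4) (5,5) (5,6) (6,1) (6,2) (6,3) (6,4) (6,5) (6,6)] -> total=19
Click 3 (3,5) count=2: revealed 0 new [(none)] -> total=19

Answer: 19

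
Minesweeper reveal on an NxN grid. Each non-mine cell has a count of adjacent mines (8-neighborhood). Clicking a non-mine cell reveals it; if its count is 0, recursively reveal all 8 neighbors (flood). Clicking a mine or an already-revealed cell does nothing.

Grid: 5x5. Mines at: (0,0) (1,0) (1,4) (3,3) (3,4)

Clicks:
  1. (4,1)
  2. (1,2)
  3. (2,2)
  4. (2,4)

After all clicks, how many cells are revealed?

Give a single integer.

Answer: 17

Derivation:
Click 1 (4,1) count=0: revealed 9 new [(2,0) (2,1) (2,2) (3,0) (3,1) (3,2) (4,0) (4,1) (4,2)] -> total=9
Click 2 (1,2) count=0: revealed 7 new [(0,1) (0,2) (0,3) (1,1) (1,2) (1,3) (2,3)] -> total=16
Click 3 (2,2) count=1: revealed 0 new [(none)] -> total=16
Click 4 (2,4) count=3: revealed 1 new [(2,4)] -> total=17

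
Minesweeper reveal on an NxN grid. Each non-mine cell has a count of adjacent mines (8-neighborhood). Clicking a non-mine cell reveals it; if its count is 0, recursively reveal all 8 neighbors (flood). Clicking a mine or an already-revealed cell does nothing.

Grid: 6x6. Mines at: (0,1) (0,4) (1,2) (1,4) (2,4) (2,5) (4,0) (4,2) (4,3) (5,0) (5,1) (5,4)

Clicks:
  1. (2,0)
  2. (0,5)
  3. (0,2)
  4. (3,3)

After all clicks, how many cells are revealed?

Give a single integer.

Click 1 (2,0) count=0: revealed 6 new [(1,0) (1,1) (2,0) (2,1) (3,0) (3,1)] -> total=6
Click 2 (0,5) count=2: revealed 1 new [(0,5)] -> total=7
Click 3 (0,2) count=2: revealed 1 new [(0,2)] -> total=8
Click 4 (3,3) count=3: revealed 1 new [(3,3)] -> total=9

Answer: 9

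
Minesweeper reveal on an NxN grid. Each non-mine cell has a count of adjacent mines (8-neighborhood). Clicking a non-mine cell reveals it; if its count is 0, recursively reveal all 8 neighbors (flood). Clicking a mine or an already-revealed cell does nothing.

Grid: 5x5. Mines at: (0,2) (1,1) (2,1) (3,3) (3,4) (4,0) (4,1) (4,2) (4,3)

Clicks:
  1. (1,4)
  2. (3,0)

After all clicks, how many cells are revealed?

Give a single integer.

Answer: 7

Derivation:
Click 1 (1,4) count=0: revealed 6 new [(0,3) (0,4) (1,3) (1,4) (2,3) (2,4)] -> total=6
Click 2 (3,0) count=3: revealed 1 new [(3,0)] -> total=7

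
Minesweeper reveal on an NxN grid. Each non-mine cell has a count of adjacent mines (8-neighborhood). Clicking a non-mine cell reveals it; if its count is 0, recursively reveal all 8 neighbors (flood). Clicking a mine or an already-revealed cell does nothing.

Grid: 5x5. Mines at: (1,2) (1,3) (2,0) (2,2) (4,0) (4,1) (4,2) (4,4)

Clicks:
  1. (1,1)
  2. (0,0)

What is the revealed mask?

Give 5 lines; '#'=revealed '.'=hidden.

Answer: ##...
##...
.....
.....
.....

Derivation:
Click 1 (1,1) count=3: revealed 1 new [(1,1)] -> total=1
Click 2 (0,0) count=0: revealed 3 new [(0,0) (0,1) (1,0)] -> total=4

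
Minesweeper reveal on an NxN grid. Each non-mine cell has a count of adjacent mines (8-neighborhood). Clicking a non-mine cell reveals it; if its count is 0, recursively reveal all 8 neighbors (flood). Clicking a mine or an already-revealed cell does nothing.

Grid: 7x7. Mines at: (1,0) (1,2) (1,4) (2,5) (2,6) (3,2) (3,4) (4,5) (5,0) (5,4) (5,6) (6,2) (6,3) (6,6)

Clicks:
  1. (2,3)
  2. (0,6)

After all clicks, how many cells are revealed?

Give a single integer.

Answer: 5

Derivation:
Click 1 (2,3) count=4: revealed 1 new [(2,3)] -> total=1
Click 2 (0,6) count=0: revealed 4 new [(0,5) (0,6) (1,5) (1,6)] -> total=5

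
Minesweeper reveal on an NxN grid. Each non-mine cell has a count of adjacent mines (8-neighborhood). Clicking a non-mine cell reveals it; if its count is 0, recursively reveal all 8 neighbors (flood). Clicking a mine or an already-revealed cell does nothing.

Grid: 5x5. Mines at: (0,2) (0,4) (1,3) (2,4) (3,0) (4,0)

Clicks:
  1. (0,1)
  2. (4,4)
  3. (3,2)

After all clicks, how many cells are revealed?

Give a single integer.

Click 1 (0,1) count=1: revealed 1 new [(0,1)] -> total=1
Click 2 (4,4) count=0: revealed 11 new [(2,1) (2,2) (2,3) (3,1) (3,2) (3,3) (3,4) (4,1) (4,2) (4,3) (4,4)] -> total=12
Click 3 (3,2) count=0: revealed 0 new [(none)] -> total=12

Answer: 12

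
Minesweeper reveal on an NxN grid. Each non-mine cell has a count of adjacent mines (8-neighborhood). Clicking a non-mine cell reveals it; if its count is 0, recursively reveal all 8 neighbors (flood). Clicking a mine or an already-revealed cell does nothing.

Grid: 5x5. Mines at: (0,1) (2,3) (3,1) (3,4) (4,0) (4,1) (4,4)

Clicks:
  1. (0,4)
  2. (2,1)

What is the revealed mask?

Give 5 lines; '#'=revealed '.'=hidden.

Answer: ..###
..###
.#...
.....
.....

Derivation:
Click 1 (0,4) count=0: revealed 6 new [(0,2) (0,3) (0,4) (1,2) (1,3) (1,4)] -> total=6
Click 2 (2,1) count=1: revealed 1 new [(2,1)] -> total=7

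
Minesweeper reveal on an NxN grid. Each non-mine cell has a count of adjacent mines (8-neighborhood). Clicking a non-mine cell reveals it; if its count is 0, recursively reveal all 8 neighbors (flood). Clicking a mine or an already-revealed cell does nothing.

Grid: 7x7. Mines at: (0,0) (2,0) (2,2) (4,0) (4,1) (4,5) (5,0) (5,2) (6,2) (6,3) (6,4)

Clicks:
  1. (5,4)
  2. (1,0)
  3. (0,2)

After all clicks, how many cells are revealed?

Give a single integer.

Click 1 (5,4) count=3: revealed 1 new [(5,4)] -> total=1
Click 2 (1,0) count=2: revealed 1 new [(1,0)] -> total=2
Click 3 (0,2) count=0: revealed 20 new [(0,1) (0,2) (0,3) (0,4) (0,5) (0,6) (1,1) (1,2) (1,3) (1,4) (1,5) (1,6) (2,3) (2,4) (2,5) (2,6) (3,3) (3,4) (3,5) (3,6)] -> total=22

Answer: 22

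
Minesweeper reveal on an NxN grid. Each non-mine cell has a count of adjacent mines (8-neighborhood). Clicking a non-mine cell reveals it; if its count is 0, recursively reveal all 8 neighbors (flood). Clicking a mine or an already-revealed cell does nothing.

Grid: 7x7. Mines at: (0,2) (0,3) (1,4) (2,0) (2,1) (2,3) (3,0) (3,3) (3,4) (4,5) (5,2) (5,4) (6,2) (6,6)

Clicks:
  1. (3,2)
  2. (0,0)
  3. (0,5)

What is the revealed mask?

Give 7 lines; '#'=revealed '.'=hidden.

Click 1 (3,2) count=3: revealed 1 new [(3,2)] -> total=1
Click 2 (0,0) count=0: revealed 4 new [(0,0) (0,1) (1,0) (1,1)] -> total=5
Click 3 (0,5) count=1: revealed 1 new [(0,5)] -> total=6

Answer: ##...#.
##.....
.......
..#....
.......
.......
.......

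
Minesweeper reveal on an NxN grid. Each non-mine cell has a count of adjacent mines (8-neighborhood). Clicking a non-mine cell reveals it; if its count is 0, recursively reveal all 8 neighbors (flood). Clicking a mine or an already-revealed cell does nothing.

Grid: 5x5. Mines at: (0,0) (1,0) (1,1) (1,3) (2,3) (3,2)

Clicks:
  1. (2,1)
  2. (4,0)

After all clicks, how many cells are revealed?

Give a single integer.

Click 1 (2,1) count=3: revealed 1 new [(2,1)] -> total=1
Click 2 (4,0) count=0: revealed 5 new [(2,0) (3,0) (3,1) (4,0) (4,1)] -> total=6

Answer: 6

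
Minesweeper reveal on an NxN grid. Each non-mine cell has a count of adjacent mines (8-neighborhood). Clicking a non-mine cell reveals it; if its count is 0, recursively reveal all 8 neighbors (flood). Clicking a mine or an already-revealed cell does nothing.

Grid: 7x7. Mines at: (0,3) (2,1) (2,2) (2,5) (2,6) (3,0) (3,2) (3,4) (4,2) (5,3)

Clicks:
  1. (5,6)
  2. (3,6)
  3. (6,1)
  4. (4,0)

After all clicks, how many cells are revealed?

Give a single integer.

Click 1 (5,6) count=0: revealed 11 new [(3,5) (3,6) (4,4) (4,5) (4,6) (5,4) (5,5) (5,6) (6,4) (6,5) (6,6)] -> total=11
Click 2 (3,6) count=2: revealed 0 new [(none)] -> total=11
Click 3 (6,1) count=0: revealed 8 new [(4,0) (4,1) (5,0) (5,1) (5,2) (6,0) (6,1) (6,2)] -> total=19
Click 4 (4,0) count=1: revealed 0 new [(none)] -> total=19

Answer: 19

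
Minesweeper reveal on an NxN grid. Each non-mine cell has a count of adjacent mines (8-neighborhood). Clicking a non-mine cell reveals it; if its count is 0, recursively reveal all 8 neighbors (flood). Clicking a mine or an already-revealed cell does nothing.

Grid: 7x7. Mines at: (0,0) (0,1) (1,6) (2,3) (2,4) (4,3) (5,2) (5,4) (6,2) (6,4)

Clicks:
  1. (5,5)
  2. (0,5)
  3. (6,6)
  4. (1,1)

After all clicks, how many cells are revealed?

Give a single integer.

Click 1 (5,5) count=2: revealed 1 new [(5,5)] -> total=1
Click 2 (0,5) count=1: revealed 1 new [(0,5)] -> total=2
Click 3 (6,6) count=0: revealed 9 new [(2,5) (2,6) (3,5) (3,6) (4,5) (4,6) (5,6) (6,5) (6,6)] -> total=11
Click 4 (1,1) count=2: revealed 1 new [(1,1)] -> total=12

Answer: 12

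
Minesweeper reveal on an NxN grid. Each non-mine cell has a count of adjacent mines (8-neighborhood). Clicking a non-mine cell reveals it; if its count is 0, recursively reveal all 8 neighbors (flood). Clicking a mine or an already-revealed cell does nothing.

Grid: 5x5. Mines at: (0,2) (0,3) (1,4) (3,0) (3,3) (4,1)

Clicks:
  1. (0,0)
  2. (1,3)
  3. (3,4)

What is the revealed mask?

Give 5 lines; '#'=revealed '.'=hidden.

Click 1 (0,0) count=0: revealed 6 new [(0,0) (0,1) (1,0) (1,1) (2,0) (2,1)] -> total=6
Click 2 (1,3) count=3: revealed 1 new [(1,3)] -> total=7
Click 3 (3,4) count=1: revealed 1 new [(3,4)] -> total=8

Answer: ##...
##.#.
##...
....#
.....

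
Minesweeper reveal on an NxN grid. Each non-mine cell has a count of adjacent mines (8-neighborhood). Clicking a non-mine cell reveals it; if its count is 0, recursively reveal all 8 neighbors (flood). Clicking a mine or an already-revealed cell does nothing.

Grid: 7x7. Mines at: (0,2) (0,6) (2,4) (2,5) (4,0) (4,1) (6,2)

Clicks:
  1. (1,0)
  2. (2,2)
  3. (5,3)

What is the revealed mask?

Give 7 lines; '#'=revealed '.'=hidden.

Click 1 (1,0) count=0: revealed 14 new [(0,0) (0,1) (1,0) (1,1) (1,2) (1,3) (2,0) (2,1) (2,2) (2,3) (3,0) (3,1) (3,2) (3,3)] -> total=14
Click 2 (2,2) count=0: revealed 0 new [(none)] -> total=14
Click 3 (5,3) count=1: revealed 1 new [(5,3)] -> total=15

Answer: ##.....
####...
####...
####...
.......
...#...
.......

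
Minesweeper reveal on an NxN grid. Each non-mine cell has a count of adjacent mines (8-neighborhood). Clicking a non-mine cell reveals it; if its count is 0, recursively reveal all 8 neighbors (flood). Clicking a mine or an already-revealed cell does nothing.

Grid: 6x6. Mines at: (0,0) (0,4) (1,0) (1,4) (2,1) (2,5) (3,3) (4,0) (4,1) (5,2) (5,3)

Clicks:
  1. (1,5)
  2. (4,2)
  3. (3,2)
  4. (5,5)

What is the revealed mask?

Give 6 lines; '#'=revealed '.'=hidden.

Click 1 (1,5) count=3: revealed 1 new [(1,5)] -> total=1
Click 2 (4,2) count=4: revealed 1 new [(4,2)] -> total=2
Click 3 (3,2) count=3: revealed 1 new [(3,2)] -> total=3
Click 4 (5,5) count=0: revealed 6 new [(3,4) (3,5) (4,4) (4,5) (5,4) (5,5)] -> total=9

Answer: ......
.....#
......
..#.##
..#.##
....##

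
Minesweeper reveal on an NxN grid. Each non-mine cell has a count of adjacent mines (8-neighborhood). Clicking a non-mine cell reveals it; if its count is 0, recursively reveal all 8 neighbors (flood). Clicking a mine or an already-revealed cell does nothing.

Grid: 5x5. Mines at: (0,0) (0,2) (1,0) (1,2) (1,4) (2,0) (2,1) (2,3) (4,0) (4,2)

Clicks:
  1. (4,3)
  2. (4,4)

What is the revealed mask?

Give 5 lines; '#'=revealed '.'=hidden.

Answer: .....
.....
.....
...##
...##

Derivation:
Click 1 (4,3) count=1: revealed 1 new [(4,3)] -> total=1
Click 2 (4,4) count=0: revealed 3 new [(3,3) (3,4) (4,4)] -> total=4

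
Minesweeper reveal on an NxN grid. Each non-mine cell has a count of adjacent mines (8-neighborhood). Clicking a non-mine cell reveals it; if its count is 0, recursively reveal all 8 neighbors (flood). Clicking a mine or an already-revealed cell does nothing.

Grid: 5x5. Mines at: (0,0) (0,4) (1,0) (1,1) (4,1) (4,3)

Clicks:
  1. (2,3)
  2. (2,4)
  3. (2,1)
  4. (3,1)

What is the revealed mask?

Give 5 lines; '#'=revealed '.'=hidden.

Answer: .....
..###
.####
.####
.....

Derivation:
Click 1 (2,3) count=0: revealed 9 new [(1,2) (1,3) (1,4) (2,2) (2,3) (2,4) (3,2) (3,3) (3,4)] -> total=9
Click 2 (2,4) count=0: revealed 0 new [(none)] -> total=9
Click 3 (2,1) count=2: revealed 1 new [(2,1)] -> total=10
Click 4 (3,1) count=1: revealed 1 new [(3,1)] -> total=11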